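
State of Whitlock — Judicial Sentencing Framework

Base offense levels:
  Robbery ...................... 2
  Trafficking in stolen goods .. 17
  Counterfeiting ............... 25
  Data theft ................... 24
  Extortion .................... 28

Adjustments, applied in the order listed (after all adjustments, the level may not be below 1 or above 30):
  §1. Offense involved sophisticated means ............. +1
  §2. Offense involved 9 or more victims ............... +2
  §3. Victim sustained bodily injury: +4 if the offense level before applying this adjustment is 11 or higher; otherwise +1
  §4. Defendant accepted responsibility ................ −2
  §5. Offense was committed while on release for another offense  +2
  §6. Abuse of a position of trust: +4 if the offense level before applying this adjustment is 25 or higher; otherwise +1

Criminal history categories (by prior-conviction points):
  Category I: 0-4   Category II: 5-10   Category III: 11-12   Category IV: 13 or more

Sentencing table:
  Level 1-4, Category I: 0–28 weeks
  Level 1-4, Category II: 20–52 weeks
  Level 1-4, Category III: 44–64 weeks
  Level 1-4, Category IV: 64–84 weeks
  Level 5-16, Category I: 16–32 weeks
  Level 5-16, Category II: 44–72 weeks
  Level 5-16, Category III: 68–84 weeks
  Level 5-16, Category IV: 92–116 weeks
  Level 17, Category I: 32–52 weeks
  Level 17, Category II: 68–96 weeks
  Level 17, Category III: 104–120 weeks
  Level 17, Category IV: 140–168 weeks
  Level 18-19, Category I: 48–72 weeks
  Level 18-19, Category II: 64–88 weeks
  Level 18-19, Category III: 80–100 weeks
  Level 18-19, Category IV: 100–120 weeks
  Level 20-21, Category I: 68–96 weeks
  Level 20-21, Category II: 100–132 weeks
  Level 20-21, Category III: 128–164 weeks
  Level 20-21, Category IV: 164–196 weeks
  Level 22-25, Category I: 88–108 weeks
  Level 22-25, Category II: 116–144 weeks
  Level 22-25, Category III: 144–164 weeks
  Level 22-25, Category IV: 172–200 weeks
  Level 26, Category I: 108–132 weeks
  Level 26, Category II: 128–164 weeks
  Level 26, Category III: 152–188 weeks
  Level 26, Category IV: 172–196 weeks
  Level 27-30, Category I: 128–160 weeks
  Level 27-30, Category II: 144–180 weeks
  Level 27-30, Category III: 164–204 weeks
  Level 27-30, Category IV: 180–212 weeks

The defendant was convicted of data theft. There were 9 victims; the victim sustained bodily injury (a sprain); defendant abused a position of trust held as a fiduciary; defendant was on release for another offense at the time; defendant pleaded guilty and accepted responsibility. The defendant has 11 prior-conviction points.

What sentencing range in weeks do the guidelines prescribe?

Base offense level for data theft: 24.
§1 does not apply.
§2 applies: 24 + 2 = 26.
§3 applies (level before this adjustment is 26 ≥ 11, so +4): 26 + 4 = 30.
§4 applies: 30 − 2 = 28.
§5 applies: 28 + 2 = 30.
§6 applies (level before this adjustment is 30 ≥ 25, so +4): 30 + 4 = 34.
Level 34 exceeds the maximum of 30; capped at 30.
Final offense level: 30.
Criminal history: 11 prior points → Category III (11-12).
Level 30 falls in the 27-30 band.
Grid: Level 27-30 × Category III = 164-204 weeks.

164-204 weeks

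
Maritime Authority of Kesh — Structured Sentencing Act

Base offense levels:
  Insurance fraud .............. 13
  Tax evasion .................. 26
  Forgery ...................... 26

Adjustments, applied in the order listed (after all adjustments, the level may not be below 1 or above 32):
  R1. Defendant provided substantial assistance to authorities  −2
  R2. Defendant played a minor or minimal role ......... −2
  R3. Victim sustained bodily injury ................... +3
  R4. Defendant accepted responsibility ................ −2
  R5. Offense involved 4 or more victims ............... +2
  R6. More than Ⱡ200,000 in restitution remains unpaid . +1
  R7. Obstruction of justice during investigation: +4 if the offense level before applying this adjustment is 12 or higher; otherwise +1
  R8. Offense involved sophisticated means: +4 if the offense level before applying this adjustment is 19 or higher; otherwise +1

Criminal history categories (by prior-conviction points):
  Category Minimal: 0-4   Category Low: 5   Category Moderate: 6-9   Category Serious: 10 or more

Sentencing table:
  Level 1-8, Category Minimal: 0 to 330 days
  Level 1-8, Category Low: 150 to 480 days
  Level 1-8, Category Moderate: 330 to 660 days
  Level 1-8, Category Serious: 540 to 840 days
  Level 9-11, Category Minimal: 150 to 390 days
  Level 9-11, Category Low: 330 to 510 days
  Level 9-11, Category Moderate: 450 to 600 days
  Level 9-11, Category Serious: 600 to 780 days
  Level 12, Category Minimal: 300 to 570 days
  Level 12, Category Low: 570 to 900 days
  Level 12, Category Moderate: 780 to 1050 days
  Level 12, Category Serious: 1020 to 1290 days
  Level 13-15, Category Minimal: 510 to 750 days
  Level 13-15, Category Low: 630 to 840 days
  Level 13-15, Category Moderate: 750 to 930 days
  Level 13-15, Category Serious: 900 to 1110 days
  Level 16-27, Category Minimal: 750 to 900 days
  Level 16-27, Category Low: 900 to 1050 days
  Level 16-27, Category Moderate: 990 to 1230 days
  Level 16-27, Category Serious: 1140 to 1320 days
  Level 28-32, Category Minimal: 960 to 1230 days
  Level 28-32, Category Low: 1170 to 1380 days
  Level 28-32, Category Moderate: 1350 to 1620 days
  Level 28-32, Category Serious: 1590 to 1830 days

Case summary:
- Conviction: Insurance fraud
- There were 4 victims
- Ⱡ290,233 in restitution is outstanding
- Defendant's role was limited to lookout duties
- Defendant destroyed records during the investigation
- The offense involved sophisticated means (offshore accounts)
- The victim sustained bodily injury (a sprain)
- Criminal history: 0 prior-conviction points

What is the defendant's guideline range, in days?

750-900 days

Base offense level for insurance fraud: 13.
R2 applies: 13 − 2 = 11.
R3 applies: 11 + 3 = 14.
R4 does not apply.
R5 applies: 14 + 2 = 16.
R6 applies: 16 + 1 = 17.
R7 applies (level before this adjustment is 17 ≥ 12, so +4): 17 + 4 = 21.
R8 applies (level before this adjustment is 21 ≥ 19, so +4): 21 + 4 = 25.
Final offense level: 25.
Criminal history: 0 prior points → Category Minimal (0-4).
Level 25 falls in the 16-27 band.
Grid: Level 16-27 × Category Minimal = 750-900 days.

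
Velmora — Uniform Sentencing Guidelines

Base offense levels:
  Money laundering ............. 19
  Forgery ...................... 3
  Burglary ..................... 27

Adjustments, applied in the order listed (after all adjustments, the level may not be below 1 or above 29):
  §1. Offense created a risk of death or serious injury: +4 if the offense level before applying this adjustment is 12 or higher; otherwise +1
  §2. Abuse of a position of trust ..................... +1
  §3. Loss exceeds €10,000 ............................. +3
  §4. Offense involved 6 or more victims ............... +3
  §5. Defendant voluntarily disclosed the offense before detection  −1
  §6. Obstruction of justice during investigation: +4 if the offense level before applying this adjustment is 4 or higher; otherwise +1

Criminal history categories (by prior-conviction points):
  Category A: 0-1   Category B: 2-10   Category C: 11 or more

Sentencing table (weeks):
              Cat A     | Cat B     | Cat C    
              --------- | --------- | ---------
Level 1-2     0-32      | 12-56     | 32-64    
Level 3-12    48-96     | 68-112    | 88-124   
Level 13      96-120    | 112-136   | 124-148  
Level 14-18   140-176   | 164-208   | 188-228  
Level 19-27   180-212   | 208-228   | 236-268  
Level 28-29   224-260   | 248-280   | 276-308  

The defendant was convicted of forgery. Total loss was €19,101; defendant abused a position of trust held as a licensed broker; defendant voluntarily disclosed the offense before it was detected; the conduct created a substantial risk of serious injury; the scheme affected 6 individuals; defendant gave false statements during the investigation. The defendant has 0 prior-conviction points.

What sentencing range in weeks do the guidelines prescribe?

Base offense level for forgery: 3.
§1 applies (level before this adjustment is 3 < 12, so +1): 3 + 1 = 4.
§2 applies: 4 + 1 = 5.
§3 applies: 5 + 3 = 8.
§4 applies: 8 + 3 = 11.
§5 applies: 11 − 1 = 10.
§6 applies (level before this adjustment is 10 ≥ 4, so +4): 10 + 4 = 14.
Final offense level: 14.
Criminal history: 0 prior points → Category A (0-1).
Level 14 falls in the 14-18 band.
Grid: Level 14-18 × Category A = 140-176 weeks.

140-176 weeks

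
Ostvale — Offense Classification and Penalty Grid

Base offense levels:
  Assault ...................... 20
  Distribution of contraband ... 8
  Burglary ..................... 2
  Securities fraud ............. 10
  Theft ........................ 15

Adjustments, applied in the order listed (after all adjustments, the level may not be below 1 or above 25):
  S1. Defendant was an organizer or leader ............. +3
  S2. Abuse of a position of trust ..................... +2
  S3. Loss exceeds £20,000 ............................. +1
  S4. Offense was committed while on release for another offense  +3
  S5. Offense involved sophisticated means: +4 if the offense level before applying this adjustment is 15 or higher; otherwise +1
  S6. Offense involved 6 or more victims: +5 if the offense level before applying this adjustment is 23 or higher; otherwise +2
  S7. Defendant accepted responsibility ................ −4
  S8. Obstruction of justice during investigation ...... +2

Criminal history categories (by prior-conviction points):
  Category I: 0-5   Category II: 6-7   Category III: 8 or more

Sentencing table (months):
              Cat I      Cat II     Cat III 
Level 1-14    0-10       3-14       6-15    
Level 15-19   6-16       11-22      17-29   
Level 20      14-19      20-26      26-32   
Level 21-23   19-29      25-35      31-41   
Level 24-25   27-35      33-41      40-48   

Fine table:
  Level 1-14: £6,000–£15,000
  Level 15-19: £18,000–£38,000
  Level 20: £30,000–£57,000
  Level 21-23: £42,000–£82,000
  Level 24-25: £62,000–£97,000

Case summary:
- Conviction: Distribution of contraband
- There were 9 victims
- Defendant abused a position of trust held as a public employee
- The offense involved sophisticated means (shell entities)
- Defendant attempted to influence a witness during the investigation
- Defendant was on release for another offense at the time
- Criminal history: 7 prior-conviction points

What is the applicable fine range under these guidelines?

£18,000–£38,000

Base offense level for distribution of contraband: 8.
S1 does not apply.
S2 applies: 8 + 2 = 10.
S4 applies: 10 + 3 = 13.
S5 applies (level before this adjustment is 13 < 15, so +1): 13 + 1 = 14.
S6 applies (level before this adjustment is 14 < 23, so +2): 14 + 2 = 16.
S7 does not apply.
S8 applies: 16 + 2 = 18.
Final offense level: 18.
Level 18 falls in the 15-19 band.
Fine table: Level 15-19 → £18,000–£38,000.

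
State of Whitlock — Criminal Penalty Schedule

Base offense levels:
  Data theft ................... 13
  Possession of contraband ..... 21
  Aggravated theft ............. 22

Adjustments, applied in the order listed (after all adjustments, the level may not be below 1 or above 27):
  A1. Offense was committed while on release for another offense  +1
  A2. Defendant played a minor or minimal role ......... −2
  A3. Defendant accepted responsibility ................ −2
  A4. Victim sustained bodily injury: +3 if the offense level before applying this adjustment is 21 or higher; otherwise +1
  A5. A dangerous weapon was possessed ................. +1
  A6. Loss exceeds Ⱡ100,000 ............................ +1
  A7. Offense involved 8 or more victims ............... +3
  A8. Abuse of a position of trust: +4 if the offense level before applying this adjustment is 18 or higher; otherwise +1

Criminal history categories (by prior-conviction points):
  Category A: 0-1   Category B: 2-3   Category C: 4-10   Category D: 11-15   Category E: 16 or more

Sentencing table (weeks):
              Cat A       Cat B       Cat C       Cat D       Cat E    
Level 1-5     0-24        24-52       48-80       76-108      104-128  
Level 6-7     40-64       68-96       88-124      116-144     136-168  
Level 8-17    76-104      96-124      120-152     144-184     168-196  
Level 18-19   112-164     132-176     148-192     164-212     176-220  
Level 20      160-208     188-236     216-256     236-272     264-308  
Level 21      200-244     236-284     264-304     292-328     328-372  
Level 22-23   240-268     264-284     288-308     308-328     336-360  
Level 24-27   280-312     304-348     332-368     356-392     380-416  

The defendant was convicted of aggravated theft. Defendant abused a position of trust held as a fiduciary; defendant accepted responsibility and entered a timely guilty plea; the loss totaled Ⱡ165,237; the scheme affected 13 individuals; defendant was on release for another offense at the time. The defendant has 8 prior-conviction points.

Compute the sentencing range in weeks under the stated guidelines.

Base offense level for aggravated theft: 22.
A1 applies: 22 + 1 = 23.
A3 applies: 23 − 2 = 21.
A5 does not apply.
A6 applies: 21 + 1 = 22.
A7 applies: 22 + 3 = 25.
A8 applies (level before this adjustment is 25 ≥ 18, so +4): 25 + 4 = 29.
Level 29 exceeds the maximum of 27; capped at 27.
Final offense level: 27.
Criminal history: 8 prior points → Category C (4-10).
Level 27 falls in the 24-27 band.
Grid: Level 24-27 × Category C = 332-368 weeks.

332-368 weeks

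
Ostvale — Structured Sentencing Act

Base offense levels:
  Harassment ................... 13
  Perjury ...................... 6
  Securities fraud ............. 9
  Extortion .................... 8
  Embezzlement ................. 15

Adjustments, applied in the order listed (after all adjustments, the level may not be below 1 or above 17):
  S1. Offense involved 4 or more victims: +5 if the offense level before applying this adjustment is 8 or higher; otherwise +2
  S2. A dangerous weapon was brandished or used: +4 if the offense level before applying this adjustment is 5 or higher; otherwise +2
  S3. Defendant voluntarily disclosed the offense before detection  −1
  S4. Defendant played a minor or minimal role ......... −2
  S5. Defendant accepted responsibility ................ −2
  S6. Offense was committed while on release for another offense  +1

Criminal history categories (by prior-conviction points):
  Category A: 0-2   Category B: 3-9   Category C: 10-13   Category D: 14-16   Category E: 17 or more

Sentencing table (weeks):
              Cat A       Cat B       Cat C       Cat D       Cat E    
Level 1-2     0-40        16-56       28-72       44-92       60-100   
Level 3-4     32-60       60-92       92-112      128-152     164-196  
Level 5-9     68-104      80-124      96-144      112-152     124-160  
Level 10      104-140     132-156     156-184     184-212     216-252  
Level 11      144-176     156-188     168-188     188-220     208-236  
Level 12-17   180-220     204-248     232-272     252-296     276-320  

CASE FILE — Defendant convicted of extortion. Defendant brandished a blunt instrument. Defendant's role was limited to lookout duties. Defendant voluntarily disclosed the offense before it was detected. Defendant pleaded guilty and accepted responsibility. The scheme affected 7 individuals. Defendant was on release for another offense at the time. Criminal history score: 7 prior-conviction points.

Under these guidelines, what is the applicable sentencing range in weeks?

204-248 weeks

Base offense level for extortion: 8.
S1 applies (level before this adjustment is 8 ≥ 8, so +5): 8 + 5 = 13.
S2 applies (level before this adjustment is 13 ≥ 5, so +4): 13 + 4 = 17.
S3 applies: 17 − 1 = 16.
S4 applies: 16 − 2 = 14.
S5 applies: 14 − 2 = 12.
S6 applies: 12 + 1 = 13.
Final offense level: 13.
Criminal history: 7 prior points → Category B (3-9).
Level 13 falls in the 12-17 band.
Grid: Level 12-17 × Category B = 204-248 weeks.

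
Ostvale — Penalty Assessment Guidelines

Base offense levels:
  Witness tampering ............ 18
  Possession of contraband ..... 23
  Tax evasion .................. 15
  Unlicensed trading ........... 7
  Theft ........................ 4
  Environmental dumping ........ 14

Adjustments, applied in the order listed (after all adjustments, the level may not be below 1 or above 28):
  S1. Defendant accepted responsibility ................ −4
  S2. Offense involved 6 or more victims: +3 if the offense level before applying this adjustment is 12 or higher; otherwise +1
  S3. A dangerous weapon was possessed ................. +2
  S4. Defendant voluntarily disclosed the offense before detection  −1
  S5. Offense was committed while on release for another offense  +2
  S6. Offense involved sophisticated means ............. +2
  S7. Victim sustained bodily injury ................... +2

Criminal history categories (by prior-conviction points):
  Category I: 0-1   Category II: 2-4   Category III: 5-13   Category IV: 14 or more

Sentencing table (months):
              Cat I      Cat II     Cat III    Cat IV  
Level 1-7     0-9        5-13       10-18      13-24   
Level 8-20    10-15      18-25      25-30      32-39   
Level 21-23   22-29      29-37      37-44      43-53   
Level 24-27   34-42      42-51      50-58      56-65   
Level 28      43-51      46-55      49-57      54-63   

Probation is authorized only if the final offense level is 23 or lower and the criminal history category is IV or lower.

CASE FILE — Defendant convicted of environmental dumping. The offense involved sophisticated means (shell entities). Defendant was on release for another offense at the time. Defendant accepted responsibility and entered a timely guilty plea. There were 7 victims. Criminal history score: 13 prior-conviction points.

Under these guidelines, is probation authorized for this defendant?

Base offense level for environmental dumping: 14.
S1 applies: 14 − 4 = 10.
S2 applies (level before this adjustment is 10 < 12, so +1): 10 + 1 = 11.
S5 applies: 11 + 2 = 13.
S6 applies: 13 + 2 = 15.
S7 does not apply.
Final offense level: 15.
Criminal history: 13 prior points → Category III (5-13).
Level 15 falls in the 8-20 band.
Grid: Level 8-20 × Category III = 25-30 months.
Probation check: level 15 ≤ 23 and category III ≤ IV → eligible.

Yes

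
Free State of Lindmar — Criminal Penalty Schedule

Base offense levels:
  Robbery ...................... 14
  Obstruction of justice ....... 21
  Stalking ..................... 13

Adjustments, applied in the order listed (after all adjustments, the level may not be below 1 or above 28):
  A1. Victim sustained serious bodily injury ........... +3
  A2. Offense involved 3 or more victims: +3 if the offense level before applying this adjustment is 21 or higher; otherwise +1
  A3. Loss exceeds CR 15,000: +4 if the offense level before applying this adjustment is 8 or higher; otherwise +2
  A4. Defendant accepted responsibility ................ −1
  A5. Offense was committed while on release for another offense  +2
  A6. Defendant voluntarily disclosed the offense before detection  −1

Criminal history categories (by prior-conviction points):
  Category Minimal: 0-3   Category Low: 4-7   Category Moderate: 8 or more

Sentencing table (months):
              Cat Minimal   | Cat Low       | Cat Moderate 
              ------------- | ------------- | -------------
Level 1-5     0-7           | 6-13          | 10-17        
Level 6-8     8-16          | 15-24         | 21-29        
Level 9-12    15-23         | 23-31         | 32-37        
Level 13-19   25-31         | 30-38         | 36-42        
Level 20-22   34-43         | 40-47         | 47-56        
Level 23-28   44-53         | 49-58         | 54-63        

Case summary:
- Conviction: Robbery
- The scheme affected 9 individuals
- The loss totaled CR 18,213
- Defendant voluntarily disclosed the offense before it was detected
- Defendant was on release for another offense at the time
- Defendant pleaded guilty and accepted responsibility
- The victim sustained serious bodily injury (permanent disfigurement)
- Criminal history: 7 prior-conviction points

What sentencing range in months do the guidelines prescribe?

40-47 months

Base offense level for robbery: 14.
A1 applies: 14 + 3 = 17.
A2 applies (level before this adjustment is 17 < 21, so +1): 17 + 1 = 18.
A3 applies (level before this adjustment is 18 ≥ 8, so +4): 18 + 4 = 22.
A4 applies: 22 − 1 = 21.
A5 applies: 21 + 2 = 23.
A6 applies: 23 − 1 = 22.
Final offense level: 22.
Criminal history: 7 prior points → Category Low (4-7).
Level 22 falls in the 20-22 band.
Grid: Level 20-22 × Category Low = 40-47 months.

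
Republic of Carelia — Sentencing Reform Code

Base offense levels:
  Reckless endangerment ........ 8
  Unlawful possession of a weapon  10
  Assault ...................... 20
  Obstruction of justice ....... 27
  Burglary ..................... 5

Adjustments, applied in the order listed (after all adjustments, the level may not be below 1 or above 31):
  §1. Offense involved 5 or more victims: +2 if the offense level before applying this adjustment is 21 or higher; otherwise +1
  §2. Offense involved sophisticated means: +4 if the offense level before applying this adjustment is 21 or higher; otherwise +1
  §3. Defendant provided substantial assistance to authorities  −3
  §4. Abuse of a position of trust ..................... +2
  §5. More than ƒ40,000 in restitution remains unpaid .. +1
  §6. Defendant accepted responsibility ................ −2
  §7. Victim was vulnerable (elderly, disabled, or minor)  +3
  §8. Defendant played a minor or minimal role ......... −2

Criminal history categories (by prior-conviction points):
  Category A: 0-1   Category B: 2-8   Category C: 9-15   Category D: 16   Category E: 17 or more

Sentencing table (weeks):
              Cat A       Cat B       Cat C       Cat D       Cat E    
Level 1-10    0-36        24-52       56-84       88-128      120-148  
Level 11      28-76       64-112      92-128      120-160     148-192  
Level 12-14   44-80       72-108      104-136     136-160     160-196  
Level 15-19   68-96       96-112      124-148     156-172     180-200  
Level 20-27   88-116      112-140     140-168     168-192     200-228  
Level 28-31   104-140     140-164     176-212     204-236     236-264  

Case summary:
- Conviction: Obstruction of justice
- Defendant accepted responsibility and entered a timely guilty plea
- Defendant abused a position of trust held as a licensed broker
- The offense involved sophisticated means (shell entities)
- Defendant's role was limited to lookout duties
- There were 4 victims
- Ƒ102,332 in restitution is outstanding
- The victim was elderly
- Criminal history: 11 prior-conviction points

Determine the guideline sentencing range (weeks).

Base offense level for obstruction of justice: 27.
§2 applies (level before this adjustment is 27 ≥ 21, so +4): 27 + 4 = 31.
§4 applies: 31 + 2 = 33.
§5 applies: 33 + 1 = 34.
§6 applies: 34 − 2 = 32.
§7 applies: 32 + 3 = 35.
§8 applies: 35 − 2 = 33.
Level 33 exceeds the maximum of 31; capped at 31.
Final offense level: 31.
Criminal history: 11 prior points → Category C (9-15).
Level 31 falls in the 28-31 band.
Grid: Level 28-31 × Category C = 176-212 weeks.

176-212 weeks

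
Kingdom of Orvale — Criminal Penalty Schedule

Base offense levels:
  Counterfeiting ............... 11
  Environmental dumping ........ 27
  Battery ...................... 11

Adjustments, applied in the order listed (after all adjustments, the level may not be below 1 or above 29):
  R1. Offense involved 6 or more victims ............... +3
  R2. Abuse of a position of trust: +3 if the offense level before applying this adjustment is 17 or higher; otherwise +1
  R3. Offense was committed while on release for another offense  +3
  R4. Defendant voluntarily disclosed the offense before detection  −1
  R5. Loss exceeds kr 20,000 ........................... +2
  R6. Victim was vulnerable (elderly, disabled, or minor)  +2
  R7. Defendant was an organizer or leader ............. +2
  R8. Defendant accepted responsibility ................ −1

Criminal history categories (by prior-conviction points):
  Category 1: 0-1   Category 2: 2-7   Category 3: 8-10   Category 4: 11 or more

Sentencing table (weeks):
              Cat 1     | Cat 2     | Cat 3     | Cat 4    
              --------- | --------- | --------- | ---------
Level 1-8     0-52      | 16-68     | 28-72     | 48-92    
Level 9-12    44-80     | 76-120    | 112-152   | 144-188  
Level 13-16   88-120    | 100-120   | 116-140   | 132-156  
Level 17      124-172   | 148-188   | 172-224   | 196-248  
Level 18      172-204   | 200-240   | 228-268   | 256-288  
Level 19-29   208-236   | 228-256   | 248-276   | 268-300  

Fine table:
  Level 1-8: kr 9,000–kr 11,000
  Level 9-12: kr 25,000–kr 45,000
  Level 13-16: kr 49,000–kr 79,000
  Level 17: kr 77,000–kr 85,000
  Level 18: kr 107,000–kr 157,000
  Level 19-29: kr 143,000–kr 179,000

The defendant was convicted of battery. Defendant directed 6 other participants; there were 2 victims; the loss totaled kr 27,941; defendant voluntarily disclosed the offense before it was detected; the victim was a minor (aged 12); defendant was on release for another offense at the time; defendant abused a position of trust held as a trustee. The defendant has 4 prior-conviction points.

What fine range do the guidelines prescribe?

kr 143,000–kr 179,000

Base offense level for battery: 11.
R2 applies (level before this adjustment is 11 < 17, so +1): 11 + 1 = 12.
R3 applies: 12 + 3 = 15.
R4 applies: 15 − 1 = 14.
R5 applies: 14 + 2 = 16.
R6 applies: 16 + 2 = 18.
R7 applies: 18 + 2 = 20.
Final offense level: 20.
Level 20 falls in the 19-29 band.
Fine table: Level 19-29 → kr 143,000–kr 179,000.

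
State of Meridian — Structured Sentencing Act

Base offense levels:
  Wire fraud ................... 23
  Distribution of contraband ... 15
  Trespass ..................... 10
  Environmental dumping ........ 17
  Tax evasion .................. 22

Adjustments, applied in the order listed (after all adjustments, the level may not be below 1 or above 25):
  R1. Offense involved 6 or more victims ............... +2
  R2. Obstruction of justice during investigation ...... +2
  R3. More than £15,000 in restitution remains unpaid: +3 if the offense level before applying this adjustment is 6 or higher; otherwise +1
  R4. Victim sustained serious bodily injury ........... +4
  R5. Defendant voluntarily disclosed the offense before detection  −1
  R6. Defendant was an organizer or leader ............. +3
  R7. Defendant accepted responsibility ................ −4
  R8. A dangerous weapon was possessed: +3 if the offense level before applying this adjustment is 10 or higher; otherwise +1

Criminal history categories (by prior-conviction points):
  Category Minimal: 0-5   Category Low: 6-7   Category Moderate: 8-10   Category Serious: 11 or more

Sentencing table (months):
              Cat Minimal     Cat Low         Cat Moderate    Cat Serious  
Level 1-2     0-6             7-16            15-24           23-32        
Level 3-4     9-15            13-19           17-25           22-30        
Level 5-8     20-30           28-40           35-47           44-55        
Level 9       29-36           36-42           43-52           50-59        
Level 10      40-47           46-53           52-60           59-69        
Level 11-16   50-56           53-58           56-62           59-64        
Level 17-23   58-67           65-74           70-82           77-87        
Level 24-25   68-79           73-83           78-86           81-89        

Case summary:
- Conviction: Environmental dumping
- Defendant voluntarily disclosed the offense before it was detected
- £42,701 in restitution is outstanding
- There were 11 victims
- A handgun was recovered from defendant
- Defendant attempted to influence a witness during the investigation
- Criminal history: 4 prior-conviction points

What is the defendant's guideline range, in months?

Base offense level for environmental dumping: 17.
R1 applies: 17 + 2 = 19.
R2 applies: 19 + 2 = 21.
R3 applies (level before this adjustment is 21 ≥ 6, so +3): 21 + 3 = 24.
R4 does not apply.
R5 applies: 24 − 1 = 23.
R7 does not apply.
R8 applies (level before this adjustment is 23 ≥ 10, so +3): 23 + 3 = 26.
Level 26 exceeds the maximum of 25; capped at 25.
Final offense level: 25.
Criminal history: 4 prior points → Category Minimal (0-5).
Level 25 falls in the 24-25 band.
Grid: Level 24-25 × Category Minimal = 68-79 months.

68-79 months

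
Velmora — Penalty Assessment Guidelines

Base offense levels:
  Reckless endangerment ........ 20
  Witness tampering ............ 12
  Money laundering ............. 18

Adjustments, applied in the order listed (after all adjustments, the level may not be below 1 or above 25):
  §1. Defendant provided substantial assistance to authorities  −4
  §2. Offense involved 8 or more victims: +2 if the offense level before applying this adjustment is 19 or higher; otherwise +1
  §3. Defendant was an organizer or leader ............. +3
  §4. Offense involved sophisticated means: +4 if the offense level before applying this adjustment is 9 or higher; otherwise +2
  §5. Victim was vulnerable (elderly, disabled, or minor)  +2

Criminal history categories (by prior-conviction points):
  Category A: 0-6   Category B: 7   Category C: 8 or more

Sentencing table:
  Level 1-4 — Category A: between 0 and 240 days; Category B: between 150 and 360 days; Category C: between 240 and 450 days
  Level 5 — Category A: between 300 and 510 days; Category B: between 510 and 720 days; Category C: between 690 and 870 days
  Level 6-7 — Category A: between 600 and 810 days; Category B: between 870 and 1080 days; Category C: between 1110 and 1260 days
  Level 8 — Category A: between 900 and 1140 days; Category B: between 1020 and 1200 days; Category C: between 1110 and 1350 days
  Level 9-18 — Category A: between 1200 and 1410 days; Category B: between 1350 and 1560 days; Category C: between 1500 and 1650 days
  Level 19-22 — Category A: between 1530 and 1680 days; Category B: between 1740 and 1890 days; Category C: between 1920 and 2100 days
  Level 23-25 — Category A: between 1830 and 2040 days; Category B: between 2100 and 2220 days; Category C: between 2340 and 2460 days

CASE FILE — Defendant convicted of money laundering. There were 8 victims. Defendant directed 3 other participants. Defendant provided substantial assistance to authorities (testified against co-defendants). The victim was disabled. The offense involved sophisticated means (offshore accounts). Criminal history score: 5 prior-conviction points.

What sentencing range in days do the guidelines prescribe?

Base offense level for money laundering: 18.
§1 applies: 18 − 4 = 14.
§2 applies (level before this adjustment is 14 < 19, so +1): 14 + 1 = 15.
§3 applies: 15 + 3 = 18.
§4 applies (level before this adjustment is 18 ≥ 9, so +4): 18 + 4 = 22.
§5 applies: 22 + 2 = 24.
Final offense level: 24.
Criminal history: 5 prior points → Category A (0-6).
Level 24 falls in the 23-25 band.
Grid: Level 23-25 × Category A = 1830-2040 days.

1830-2040 days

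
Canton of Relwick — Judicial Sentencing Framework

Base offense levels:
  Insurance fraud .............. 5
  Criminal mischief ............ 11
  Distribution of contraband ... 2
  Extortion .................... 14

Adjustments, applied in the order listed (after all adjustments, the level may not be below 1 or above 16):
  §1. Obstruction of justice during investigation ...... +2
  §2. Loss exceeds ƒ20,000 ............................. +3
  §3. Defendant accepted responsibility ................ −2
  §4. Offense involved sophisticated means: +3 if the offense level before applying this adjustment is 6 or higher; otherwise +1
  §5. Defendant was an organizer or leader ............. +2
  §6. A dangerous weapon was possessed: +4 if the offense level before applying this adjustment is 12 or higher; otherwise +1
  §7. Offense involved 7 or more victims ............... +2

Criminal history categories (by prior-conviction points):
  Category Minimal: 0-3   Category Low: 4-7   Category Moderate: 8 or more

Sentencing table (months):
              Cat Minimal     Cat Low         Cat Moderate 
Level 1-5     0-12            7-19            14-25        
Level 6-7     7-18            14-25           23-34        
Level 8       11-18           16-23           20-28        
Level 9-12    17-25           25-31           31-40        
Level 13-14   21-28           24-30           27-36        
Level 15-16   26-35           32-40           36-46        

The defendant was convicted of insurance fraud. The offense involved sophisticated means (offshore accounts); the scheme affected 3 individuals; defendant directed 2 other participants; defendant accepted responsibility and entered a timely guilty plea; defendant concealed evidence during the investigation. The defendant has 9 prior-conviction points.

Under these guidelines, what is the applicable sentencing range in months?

Base offense level for insurance fraud: 5.
§1 applies: 5 + 2 = 7.
§3 applies: 7 − 2 = 5.
§4 applies (level before this adjustment is 5 < 6, so +1): 5 + 1 = 6.
§5 applies: 6 + 2 = 8.
§7 does not apply.
Final offense level: 8.
Criminal history: 9 prior points → Category Moderate (8+).
Level 8 falls in the 8 band.
Grid: Level 8 × Category Moderate = 20-28 months.

20-28 months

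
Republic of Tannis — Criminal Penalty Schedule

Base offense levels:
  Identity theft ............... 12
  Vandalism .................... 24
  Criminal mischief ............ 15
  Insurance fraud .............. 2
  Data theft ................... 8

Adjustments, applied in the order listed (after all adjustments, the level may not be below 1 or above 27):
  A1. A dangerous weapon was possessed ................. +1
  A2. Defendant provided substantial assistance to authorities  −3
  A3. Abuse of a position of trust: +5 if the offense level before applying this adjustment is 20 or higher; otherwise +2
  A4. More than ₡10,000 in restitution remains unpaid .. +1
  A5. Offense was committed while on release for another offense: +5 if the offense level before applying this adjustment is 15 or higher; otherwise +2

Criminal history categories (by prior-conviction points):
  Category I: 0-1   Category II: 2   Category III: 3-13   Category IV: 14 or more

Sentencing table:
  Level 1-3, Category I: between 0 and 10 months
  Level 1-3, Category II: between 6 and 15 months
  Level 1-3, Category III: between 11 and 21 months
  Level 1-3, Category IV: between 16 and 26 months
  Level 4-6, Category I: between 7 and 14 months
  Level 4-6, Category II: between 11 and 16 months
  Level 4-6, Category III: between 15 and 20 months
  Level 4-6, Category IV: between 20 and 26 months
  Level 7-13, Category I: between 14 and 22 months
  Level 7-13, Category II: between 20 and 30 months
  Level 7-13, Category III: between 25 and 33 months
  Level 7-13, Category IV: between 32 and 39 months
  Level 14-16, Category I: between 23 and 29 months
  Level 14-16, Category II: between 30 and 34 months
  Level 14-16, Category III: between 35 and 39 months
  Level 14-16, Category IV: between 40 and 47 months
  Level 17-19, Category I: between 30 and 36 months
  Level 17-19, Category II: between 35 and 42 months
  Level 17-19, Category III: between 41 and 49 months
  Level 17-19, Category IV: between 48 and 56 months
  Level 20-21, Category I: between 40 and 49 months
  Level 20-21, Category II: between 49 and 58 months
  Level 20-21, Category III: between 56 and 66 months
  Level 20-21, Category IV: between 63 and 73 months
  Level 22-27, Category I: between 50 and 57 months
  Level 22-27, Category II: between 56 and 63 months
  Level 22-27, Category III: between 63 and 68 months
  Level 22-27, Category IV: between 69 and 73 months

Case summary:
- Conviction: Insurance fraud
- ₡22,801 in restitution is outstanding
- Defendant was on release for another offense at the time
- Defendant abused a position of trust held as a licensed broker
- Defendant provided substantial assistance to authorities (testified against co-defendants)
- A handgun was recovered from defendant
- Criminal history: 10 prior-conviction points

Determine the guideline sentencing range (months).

15-20 months

Base offense level for insurance fraud: 2.
A1 applies: 2 + 1 = 3.
A2 applies: 3 − 3 = 0.
A3 applies (level before this adjustment is 0 < 20, so +2): 0 + 2 = 2.
A4 applies: 2 + 1 = 3.
A5 applies (level before this adjustment is 3 < 15, so +2): 3 + 2 = 5.
Final offense level: 5.
Criminal history: 10 prior points → Category III (3-13).
Level 5 falls in the 4-6 band.
Grid: Level 4-6 × Category III = 15-20 months.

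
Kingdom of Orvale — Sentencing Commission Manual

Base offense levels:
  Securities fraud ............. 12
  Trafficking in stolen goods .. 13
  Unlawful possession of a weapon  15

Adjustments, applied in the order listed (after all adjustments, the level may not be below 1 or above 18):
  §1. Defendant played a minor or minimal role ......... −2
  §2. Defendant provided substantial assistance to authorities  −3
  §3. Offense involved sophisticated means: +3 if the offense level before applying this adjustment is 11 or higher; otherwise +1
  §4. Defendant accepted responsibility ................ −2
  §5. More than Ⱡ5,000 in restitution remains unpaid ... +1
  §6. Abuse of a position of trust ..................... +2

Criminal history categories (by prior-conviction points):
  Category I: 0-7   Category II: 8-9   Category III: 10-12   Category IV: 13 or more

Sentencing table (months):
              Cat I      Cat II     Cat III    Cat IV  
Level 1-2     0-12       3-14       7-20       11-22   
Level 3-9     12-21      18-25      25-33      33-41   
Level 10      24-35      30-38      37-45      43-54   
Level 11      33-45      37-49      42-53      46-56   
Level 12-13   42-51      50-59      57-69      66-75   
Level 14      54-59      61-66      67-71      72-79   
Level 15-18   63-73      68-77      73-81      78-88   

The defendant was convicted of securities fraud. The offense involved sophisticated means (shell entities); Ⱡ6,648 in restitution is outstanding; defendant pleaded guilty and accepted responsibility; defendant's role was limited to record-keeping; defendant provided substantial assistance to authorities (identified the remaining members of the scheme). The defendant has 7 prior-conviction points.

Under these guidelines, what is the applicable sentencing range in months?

Base offense level for securities fraud: 12.
§1 applies: 12 − 2 = 10.
§2 applies: 10 − 3 = 7.
§3 applies (level before this adjustment is 7 < 11, so +1): 7 + 1 = 8.
§4 applies: 8 − 2 = 6.
§5 applies: 6 + 1 = 7.
§6 does not apply.
Final offense level: 7.
Criminal history: 7 prior points → Category I (0-7).
Level 7 falls in the 3-9 band.
Grid: Level 3-9 × Category I = 12-21 months.

12-21 months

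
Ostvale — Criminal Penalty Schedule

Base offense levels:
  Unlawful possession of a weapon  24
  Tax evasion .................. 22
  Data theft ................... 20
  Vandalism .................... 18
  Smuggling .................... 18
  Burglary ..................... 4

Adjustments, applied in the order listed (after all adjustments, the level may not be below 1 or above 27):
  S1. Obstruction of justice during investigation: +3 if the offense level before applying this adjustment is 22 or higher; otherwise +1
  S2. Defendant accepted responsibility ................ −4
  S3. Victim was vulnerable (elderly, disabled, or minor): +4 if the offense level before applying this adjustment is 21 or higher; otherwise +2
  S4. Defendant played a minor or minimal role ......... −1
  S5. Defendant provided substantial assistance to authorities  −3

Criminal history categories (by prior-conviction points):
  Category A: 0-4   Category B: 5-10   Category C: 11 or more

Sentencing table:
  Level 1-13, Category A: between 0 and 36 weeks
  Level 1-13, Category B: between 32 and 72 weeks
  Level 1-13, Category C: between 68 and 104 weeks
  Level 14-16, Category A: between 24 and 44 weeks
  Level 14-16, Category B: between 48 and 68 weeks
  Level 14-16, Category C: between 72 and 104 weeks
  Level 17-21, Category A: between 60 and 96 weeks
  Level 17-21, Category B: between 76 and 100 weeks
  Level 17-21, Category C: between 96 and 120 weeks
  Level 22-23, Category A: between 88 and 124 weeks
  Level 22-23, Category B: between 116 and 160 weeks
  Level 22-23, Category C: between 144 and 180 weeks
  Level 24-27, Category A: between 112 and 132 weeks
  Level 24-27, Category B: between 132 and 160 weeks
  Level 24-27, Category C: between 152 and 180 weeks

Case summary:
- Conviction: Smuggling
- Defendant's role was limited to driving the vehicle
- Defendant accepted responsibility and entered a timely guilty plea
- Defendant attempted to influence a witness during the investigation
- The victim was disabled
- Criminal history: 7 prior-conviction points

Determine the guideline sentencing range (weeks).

Base offense level for smuggling: 18.
S1 applies (level before this adjustment is 18 < 22, so +1): 18 + 1 = 19.
S2 applies: 19 − 4 = 15.
S3 applies (level before this adjustment is 15 < 21, so +2): 15 + 2 = 17.
S4 applies: 17 − 1 = 16.
S5 does not apply.
Final offense level: 16.
Criminal history: 7 prior points → Category B (5-10).
Level 16 falls in the 14-16 band.
Grid: Level 14-16 × Category B = 48-68 weeks.

48-68 weeks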